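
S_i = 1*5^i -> [1, 5, 25, 125, 625]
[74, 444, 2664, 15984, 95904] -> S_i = 74*6^i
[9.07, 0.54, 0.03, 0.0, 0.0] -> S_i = 9.07*0.06^i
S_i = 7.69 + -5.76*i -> [7.69, 1.93, -3.83, -9.59, -15.35]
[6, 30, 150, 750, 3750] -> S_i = 6*5^i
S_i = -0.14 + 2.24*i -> [-0.14, 2.1, 4.34, 6.58, 8.82]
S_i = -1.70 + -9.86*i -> [-1.7, -11.56, -21.42, -31.28, -41.14]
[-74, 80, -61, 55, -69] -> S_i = Random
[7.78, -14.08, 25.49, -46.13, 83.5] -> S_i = 7.78*(-1.81)^i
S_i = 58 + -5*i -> [58, 53, 48, 43, 38]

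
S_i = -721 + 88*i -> [-721, -633, -545, -457, -369]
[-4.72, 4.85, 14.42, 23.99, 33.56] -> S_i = -4.72 + 9.57*i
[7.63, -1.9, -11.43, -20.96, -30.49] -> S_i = 7.63 + -9.53*i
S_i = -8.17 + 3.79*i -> [-8.17, -4.38, -0.59, 3.2, 6.99]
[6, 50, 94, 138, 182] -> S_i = 6 + 44*i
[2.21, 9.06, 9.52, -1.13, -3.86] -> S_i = Random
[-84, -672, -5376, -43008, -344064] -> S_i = -84*8^i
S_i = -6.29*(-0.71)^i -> [-6.29, 4.47, -3.17, 2.25, -1.6]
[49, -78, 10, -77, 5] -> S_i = Random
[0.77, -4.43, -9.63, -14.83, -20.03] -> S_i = 0.77 + -5.20*i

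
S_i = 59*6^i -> [59, 354, 2124, 12744, 76464]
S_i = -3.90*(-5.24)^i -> [-3.9, 20.44, -107.08, 561.12, -2940.29]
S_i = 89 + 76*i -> [89, 165, 241, 317, 393]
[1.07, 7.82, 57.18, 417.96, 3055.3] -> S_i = 1.07*7.31^i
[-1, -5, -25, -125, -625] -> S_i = -1*5^i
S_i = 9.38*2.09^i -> [9.38, 19.6, 40.97, 85.63, 178.97]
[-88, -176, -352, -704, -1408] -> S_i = -88*2^i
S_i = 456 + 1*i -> [456, 457, 458, 459, 460]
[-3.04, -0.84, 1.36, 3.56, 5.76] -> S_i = -3.04 + 2.20*i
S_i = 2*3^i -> [2, 6, 18, 54, 162]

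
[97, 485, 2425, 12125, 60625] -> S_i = 97*5^i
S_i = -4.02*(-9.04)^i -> [-4.02, 36.34, -328.52, 2969.83, -26847.25]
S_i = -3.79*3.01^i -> [-3.79, -11.41, -34.34, -103.36, -311.1]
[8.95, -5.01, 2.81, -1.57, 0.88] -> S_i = 8.95*(-0.56)^i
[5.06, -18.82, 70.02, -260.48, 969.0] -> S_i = 5.06*(-3.72)^i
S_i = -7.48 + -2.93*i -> [-7.48, -10.41, -13.34, -16.27, -19.2]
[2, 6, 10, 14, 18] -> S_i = 2 + 4*i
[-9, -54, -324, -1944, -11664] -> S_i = -9*6^i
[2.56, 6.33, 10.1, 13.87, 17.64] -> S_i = 2.56 + 3.77*i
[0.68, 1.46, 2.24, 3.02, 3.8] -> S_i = 0.68 + 0.78*i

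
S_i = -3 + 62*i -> [-3, 59, 121, 183, 245]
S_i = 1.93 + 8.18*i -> [1.93, 10.11, 18.29, 26.47, 34.65]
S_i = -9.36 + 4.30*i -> [-9.36, -5.06, -0.76, 3.54, 7.84]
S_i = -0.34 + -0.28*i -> [-0.34, -0.62, -0.9, -1.18, -1.46]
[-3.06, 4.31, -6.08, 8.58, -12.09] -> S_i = -3.06*(-1.41)^i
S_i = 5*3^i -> [5, 15, 45, 135, 405]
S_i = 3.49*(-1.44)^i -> [3.49, -5.03, 7.24, -10.42, 15.01]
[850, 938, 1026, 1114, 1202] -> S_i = 850 + 88*i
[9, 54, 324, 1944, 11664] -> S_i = 9*6^i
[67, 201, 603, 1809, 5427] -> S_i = 67*3^i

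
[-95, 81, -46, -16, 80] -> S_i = Random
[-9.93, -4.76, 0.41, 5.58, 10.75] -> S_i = -9.93 + 5.17*i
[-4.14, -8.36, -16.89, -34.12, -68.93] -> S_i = -4.14*2.02^i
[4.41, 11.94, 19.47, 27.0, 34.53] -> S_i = 4.41 + 7.53*i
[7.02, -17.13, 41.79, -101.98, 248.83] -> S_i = 7.02*(-2.44)^i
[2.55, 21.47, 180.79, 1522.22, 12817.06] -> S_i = 2.55*8.42^i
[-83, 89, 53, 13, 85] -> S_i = Random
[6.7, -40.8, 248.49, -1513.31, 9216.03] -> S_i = 6.70*(-6.09)^i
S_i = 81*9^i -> [81, 729, 6561, 59049, 531441]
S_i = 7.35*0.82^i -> [7.35, 6.03, 4.94, 4.05, 3.32]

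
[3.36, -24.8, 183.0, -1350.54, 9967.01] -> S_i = 3.36*(-7.38)^i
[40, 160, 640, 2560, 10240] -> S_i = 40*4^i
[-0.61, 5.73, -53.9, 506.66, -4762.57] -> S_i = -0.61*(-9.40)^i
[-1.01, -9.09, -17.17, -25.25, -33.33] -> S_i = -1.01 + -8.08*i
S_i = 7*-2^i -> [7, -14, 28, -56, 112]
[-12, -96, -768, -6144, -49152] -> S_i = -12*8^i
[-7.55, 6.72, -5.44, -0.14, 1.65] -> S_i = Random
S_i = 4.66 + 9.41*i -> [4.66, 14.07, 23.48, 32.89, 42.3]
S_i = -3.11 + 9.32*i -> [-3.11, 6.21, 15.53, 24.85, 34.17]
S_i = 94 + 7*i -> [94, 101, 108, 115, 122]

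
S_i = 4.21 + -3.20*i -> [4.21, 1.01, -2.19, -5.39, -8.59]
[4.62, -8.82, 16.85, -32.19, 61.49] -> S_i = 4.62*(-1.91)^i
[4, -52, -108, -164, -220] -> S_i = 4 + -56*i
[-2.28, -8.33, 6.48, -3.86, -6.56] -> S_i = Random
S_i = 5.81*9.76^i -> [5.81, 56.71, 553.45, 5401.64, 52720.0]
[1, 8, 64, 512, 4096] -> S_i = 1*8^i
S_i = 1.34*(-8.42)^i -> [1.34, -11.28, 95.0, -799.91, 6735.24]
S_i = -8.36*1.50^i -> [-8.36, -12.54, -18.81, -28.21, -42.32]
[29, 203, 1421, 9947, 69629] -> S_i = 29*7^i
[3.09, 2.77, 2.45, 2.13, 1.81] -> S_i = 3.09 + -0.32*i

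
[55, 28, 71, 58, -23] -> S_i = Random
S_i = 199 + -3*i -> [199, 196, 193, 190, 187]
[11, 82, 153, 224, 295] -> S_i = 11 + 71*i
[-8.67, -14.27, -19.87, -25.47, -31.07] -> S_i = -8.67 + -5.60*i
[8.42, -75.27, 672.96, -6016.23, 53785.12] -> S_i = 8.42*(-8.94)^i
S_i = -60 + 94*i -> [-60, 34, 128, 222, 316]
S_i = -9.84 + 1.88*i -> [-9.84, -7.96, -6.08, -4.2, -2.32]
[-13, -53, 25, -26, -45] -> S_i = Random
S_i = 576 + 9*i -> [576, 585, 594, 603, 612]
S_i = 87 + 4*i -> [87, 91, 95, 99, 103]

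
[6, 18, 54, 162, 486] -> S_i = 6*3^i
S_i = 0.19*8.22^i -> [0.19, 1.56, 12.84, 105.53, 867.44]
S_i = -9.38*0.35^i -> [-9.38, -3.28, -1.15, -0.4, -0.14]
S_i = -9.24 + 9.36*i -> [-9.24, 0.12, 9.48, 18.84, 28.2]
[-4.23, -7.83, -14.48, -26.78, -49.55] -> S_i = -4.23*1.85^i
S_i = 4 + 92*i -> [4, 96, 188, 280, 372]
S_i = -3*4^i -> [-3, -12, -48, -192, -768]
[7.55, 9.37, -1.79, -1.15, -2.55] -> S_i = Random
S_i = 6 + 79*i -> [6, 85, 164, 243, 322]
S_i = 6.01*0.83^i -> [6.01, 4.99, 4.14, 3.44, 2.85]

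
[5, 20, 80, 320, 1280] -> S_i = 5*4^i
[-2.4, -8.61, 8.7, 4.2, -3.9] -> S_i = Random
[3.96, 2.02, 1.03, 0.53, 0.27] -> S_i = 3.96*0.51^i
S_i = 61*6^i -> [61, 366, 2196, 13176, 79056]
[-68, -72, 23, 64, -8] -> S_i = Random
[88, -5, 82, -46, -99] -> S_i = Random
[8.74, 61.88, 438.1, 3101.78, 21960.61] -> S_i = 8.74*7.08^i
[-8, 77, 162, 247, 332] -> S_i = -8 + 85*i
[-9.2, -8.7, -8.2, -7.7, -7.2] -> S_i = -9.20 + 0.50*i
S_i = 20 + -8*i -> [20, 12, 4, -4, -12]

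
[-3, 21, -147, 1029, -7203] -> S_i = -3*-7^i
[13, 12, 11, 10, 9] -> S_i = 13 + -1*i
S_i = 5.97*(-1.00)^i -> [5.97, -5.97, 5.97, -5.97, 5.97]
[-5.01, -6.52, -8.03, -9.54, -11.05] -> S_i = -5.01 + -1.51*i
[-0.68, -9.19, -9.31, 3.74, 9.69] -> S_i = Random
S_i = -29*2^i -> [-29, -58, -116, -232, -464]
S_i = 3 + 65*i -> [3, 68, 133, 198, 263]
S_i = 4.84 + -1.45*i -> [4.84, 3.39, 1.94, 0.49, -0.96]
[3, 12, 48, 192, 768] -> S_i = 3*4^i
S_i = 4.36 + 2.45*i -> [4.36, 6.81, 9.26, 11.71, 14.16]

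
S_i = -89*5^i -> [-89, -445, -2225, -11125, -55625]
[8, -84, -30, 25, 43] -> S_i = Random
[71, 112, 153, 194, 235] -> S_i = 71 + 41*i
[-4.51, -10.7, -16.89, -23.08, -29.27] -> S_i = -4.51 + -6.19*i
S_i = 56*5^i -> [56, 280, 1400, 7000, 35000]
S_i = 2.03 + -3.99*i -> [2.03, -1.96, -5.95, -9.94, -13.93]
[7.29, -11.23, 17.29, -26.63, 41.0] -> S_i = 7.29*(-1.54)^i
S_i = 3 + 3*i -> [3, 6, 9, 12, 15]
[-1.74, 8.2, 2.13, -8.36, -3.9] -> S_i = Random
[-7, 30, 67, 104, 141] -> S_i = -7 + 37*i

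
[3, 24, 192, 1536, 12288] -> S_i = 3*8^i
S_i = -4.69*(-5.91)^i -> [-4.69, 27.72, -163.81, 968.13, -5721.67]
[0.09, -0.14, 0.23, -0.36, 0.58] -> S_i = 0.09*(-1.59)^i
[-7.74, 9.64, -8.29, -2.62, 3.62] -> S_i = Random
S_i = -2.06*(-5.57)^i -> [-2.06, 11.47, -63.91, 355.99, -1982.84]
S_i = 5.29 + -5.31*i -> [5.29, -0.02, -5.33, -10.64, -15.95]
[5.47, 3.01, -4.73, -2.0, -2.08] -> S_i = Random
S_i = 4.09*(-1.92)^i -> [4.09, -7.85, 15.08, -28.95, 55.58]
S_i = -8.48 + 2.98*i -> [-8.48, -5.5, -2.52, 0.46, 3.44]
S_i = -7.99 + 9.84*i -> [-7.99, 1.85, 11.69, 21.53, 31.37]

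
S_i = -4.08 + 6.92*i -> [-4.08, 2.84, 9.76, 16.68, 23.6]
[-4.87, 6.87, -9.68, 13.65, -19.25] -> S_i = -4.87*(-1.41)^i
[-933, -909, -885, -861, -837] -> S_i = -933 + 24*i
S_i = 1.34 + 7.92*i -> [1.34, 9.26, 17.18, 25.1, 33.02]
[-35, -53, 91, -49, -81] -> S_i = Random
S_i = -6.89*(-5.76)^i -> [-6.89, 39.69, -228.59, 1316.7, -7584.19]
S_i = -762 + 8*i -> [-762, -754, -746, -738, -730]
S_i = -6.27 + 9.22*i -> [-6.27, 2.95, 12.17, 21.39, 30.61]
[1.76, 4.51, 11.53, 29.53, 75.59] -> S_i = 1.76*2.56^i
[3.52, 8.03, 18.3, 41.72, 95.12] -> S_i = 3.52*2.28^i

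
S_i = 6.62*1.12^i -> [6.62, 7.41, 8.3, 9.3, 10.42]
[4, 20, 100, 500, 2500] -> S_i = 4*5^i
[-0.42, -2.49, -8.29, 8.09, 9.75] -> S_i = Random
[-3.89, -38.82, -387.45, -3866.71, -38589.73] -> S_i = -3.89*9.98^i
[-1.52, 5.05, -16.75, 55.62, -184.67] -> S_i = -1.52*(-3.32)^i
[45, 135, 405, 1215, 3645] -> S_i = 45*3^i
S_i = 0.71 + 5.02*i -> [0.71, 5.73, 10.75, 15.77, 20.79]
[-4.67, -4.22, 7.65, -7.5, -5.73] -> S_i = Random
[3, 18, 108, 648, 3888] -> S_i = 3*6^i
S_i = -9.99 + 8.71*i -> [-9.99, -1.28, 7.43, 16.14, 24.85]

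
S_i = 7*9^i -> [7, 63, 567, 5103, 45927]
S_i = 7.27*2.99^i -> [7.27, 21.74, 64.99, 194.33, 581.06]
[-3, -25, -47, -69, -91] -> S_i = -3 + -22*i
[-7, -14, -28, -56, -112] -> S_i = -7*2^i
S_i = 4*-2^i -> [4, -8, 16, -32, 64]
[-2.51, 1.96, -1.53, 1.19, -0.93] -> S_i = -2.51*(-0.78)^i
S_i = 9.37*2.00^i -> [9.37, 18.74, 37.48, 74.96, 149.92]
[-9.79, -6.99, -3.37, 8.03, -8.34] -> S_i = Random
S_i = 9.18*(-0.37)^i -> [9.18, -3.4, 1.26, -0.46, 0.17]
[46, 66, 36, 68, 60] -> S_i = Random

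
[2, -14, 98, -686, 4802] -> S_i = 2*-7^i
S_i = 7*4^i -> [7, 28, 112, 448, 1792]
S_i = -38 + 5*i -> [-38, -33, -28, -23, -18]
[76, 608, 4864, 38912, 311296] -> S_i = 76*8^i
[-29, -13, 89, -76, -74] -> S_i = Random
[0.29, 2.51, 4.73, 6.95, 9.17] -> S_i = 0.29 + 2.22*i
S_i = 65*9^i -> [65, 585, 5265, 47385, 426465]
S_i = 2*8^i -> [2, 16, 128, 1024, 8192]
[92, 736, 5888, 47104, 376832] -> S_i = 92*8^i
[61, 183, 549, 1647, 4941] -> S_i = 61*3^i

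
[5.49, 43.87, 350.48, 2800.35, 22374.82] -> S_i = 5.49*7.99^i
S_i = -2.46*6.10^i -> [-2.46, -15.01, -91.54, -558.37, -3406.08]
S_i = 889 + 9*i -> [889, 898, 907, 916, 925]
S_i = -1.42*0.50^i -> [-1.42, -0.71, -0.36, -0.18, -0.09]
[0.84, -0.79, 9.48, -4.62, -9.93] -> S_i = Random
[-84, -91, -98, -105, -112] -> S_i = -84 + -7*i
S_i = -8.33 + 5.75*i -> [-8.33, -2.58, 3.17, 8.92, 14.67]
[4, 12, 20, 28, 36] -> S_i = 4 + 8*i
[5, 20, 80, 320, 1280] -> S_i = 5*4^i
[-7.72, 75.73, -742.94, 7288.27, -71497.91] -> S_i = -7.72*(-9.81)^i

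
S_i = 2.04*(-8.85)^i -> [2.04, -18.05, 159.78, -1414.03, 12514.2]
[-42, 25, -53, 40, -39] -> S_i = Random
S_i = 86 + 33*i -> [86, 119, 152, 185, 218]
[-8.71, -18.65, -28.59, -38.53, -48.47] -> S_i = -8.71 + -9.94*i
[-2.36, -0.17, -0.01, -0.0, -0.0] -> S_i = -2.36*0.07^i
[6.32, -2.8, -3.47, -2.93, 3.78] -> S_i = Random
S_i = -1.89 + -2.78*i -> [-1.89, -4.67, -7.45, -10.23, -13.01]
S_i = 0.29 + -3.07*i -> [0.29, -2.78, -5.85, -8.92, -11.99]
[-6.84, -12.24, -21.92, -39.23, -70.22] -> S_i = -6.84*1.79^i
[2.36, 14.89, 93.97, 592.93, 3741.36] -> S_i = 2.36*6.31^i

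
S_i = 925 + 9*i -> [925, 934, 943, 952, 961]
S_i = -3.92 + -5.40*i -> [-3.92, -9.32, -14.72, -20.12, -25.52]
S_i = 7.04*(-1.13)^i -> [7.04, -7.96, 8.99, -10.16, 11.48]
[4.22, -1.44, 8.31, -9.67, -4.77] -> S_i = Random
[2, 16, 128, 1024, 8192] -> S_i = 2*8^i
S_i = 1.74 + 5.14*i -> [1.74, 6.88, 12.02, 17.16, 22.3]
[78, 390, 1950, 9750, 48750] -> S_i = 78*5^i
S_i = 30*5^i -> [30, 150, 750, 3750, 18750]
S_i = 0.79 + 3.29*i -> [0.79, 4.08, 7.37, 10.66, 13.95]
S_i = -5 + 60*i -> [-5, 55, 115, 175, 235]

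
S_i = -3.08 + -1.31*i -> [-3.08, -4.39, -5.7, -7.01, -8.32]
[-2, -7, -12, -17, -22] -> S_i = -2 + -5*i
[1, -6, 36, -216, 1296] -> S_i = 1*-6^i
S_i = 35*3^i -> [35, 105, 315, 945, 2835]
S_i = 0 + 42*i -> [0, 42, 84, 126, 168]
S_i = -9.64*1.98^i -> [-9.64, -19.09, -37.79, -74.83, -148.16]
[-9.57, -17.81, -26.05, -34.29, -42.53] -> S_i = -9.57 + -8.24*i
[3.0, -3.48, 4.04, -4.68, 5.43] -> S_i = 3.00*(-1.16)^i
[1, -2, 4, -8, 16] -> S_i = 1*-2^i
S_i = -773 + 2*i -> [-773, -771, -769, -767, -765]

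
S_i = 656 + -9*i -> [656, 647, 638, 629, 620]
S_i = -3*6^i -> [-3, -18, -108, -648, -3888]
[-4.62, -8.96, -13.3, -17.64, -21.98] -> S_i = -4.62 + -4.34*i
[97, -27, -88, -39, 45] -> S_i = Random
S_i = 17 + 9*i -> [17, 26, 35, 44, 53]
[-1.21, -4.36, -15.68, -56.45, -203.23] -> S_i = -1.21*3.60^i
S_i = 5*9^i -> [5, 45, 405, 3645, 32805]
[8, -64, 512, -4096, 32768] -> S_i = 8*-8^i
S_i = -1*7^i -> [-1, -7, -49, -343, -2401]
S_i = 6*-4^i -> [6, -24, 96, -384, 1536]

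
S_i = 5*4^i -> [5, 20, 80, 320, 1280]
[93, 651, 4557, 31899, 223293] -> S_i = 93*7^i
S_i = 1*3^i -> [1, 3, 9, 27, 81]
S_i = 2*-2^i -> [2, -4, 8, -16, 32]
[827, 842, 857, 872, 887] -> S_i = 827 + 15*i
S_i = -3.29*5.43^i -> [-3.29, -17.86, -97.01, -526.74, -2860.19]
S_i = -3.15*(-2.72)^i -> [-3.15, 8.57, -23.3, 63.39, -172.42]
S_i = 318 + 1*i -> [318, 319, 320, 321, 322]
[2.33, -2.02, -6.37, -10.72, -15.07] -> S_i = 2.33 + -4.35*i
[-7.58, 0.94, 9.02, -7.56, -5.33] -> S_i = Random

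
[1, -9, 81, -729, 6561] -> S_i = 1*-9^i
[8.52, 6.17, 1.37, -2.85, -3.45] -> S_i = Random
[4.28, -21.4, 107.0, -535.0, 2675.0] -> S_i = 4.28*(-5.00)^i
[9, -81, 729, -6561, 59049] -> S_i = 9*-9^i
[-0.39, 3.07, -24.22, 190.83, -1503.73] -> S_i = -0.39*(-7.88)^i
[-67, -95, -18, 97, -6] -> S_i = Random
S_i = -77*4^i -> [-77, -308, -1232, -4928, -19712]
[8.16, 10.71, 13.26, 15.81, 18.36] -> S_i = 8.16 + 2.55*i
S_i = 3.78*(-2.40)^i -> [3.78, -9.07, 21.77, -52.25, 125.41]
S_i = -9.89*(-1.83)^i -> [-9.89, 18.1, -33.12, 60.61, -110.92]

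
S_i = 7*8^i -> [7, 56, 448, 3584, 28672]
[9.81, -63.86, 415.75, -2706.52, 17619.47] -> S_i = 9.81*(-6.51)^i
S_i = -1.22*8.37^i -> [-1.22, -10.21, -85.47, -715.38, -5987.72]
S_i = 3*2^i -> [3, 6, 12, 24, 48]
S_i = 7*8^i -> [7, 56, 448, 3584, 28672]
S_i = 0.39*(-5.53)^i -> [0.39, -2.16, 11.93, -65.95, 364.72]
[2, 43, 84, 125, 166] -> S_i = 2 + 41*i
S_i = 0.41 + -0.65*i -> [0.41, -0.24, -0.89, -1.54, -2.19]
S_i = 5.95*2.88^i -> [5.95, 17.14, 49.35, 142.13, 409.34]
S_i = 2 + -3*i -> [2, -1, -4, -7, -10]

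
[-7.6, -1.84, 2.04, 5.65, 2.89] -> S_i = Random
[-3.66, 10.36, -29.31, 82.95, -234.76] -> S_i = -3.66*(-2.83)^i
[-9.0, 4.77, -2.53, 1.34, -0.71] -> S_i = -9.00*(-0.53)^i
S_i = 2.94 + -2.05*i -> [2.94, 0.89, -1.16, -3.21, -5.26]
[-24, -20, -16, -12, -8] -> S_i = -24 + 4*i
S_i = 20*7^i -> [20, 140, 980, 6860, 48020]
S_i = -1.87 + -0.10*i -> [-1.87, -1.97, -2.07, -2.17, -2.27]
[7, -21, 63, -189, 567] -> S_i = 7*-3^i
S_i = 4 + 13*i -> [4, 17, 30, 43, 56]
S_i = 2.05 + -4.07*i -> [2.05, -2.02, -6.09, -10.16, -14.23]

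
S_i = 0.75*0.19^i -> [0.75, 0.14, 0.03, 0.01, 0.0]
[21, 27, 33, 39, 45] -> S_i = 21 + 6*i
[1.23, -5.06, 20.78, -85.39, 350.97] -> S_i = 1.23*(-4.11)^i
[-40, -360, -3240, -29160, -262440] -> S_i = -40*9^i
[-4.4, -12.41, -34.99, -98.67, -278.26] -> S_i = -4.40*2.82^i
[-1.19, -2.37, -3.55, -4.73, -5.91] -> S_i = -1.19 + -1.18*i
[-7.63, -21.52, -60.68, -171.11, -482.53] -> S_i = -7.63*2.82^i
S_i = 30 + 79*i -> [30, 109, 188, 267, 346]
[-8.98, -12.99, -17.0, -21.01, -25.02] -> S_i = -8.98 + -4.01*i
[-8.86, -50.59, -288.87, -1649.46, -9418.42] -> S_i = -8.86*5.71^i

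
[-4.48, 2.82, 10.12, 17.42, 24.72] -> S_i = -4.48 + 7.30*i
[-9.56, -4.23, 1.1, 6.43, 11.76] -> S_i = -9.56 + 5.33*i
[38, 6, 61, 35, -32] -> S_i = Random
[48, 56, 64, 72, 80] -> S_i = 48 + 8*i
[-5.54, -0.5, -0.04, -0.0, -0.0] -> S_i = -5.54*0.09^i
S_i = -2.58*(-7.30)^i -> [-2.58, 18.83, -137.49, 1003.66, -7326.75]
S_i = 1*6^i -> [1, 6, 36, 216, 1296]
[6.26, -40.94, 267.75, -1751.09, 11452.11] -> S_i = 6.26*(-6.54)^i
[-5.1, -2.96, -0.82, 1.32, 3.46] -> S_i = -5.10 + 2.14*i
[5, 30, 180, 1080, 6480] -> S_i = 5*6^i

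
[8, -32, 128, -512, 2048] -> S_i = 8*-4^i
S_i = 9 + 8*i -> [9, 17, 25, 33, 41]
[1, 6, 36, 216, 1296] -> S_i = 1*6^i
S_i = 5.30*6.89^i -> [5.3, 36.52, 251.6, 1733.54, 11944.08]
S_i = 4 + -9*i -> [4, -5, -14, -23, -32]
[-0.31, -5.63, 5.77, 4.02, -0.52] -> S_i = Random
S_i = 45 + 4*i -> [45, 49, 53, 57, 61]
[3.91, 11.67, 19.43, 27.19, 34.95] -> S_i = 3.91 + 7.76*i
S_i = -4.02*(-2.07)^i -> [-4.02, 8.32, -17.23, 35.66, -73.81]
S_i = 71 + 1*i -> [71, 72, 73, 74, 75]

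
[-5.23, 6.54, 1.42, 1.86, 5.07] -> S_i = Random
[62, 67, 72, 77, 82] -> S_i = 62 + 5*i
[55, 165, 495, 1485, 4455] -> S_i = 55*3^i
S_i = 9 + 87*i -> [9, 96, 183, 270, 357]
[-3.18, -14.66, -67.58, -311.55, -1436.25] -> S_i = -3.18*4.61^i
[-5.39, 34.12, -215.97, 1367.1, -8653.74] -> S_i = -5.39*(-6.33)^i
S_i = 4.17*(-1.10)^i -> [4.17, -4.59, 5.05, -5.55, 6.11]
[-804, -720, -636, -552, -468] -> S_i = -804 + 84*i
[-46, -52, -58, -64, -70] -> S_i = -46 + -6*i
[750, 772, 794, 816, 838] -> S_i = 750 + 22*i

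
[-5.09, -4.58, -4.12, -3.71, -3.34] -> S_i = -5.09*0.90^i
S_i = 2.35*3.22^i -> [2.35, 7.57, 24.37, 78.46, 252.63]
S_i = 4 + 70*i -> [4, 74, 144, 214, 284]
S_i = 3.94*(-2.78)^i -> [3.94, -10.95, 30.45, -84.65, 235.33]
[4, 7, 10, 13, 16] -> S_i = 4 + 3*i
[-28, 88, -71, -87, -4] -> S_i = Random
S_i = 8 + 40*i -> [8, 48, 88, 128, 168]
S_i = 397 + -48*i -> [397, 349, 301, 253, 205]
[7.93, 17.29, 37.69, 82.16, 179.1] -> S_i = 7.93*2.18^i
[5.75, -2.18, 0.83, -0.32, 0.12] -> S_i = 5.75*(-0.38)^i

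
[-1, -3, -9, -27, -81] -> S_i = -1*3^i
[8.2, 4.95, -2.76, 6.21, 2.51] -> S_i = Random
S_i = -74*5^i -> [-74, -370, -1850, -9250, -46250]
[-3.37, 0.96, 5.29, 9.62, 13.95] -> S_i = -3.37 + 4.33*i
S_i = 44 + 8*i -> [44, 52, 60, 68, 76]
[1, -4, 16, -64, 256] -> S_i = 1*-4^i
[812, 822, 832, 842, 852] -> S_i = 812 + 10*i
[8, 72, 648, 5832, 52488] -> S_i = 8*9^i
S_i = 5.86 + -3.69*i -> [5.86, 2.17, -1.52, -5.21, -8.9]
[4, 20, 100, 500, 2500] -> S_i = 4*5^i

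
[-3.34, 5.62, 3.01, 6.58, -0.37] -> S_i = Random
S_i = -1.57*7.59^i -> [-1.57, -11.92, -90.44, -686.48, -5210.35]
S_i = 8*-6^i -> [8, -48, 288, -1728, 10368]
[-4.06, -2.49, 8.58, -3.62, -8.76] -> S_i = Random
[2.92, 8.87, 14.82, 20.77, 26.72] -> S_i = 2.92 + 5.95*i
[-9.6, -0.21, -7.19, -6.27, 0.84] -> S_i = Random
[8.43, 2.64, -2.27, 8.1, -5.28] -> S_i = Random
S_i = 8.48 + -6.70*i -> [8.48, 1.78, -4.92, -11.62, -18.32]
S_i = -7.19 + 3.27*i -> [-7.19, -3.92, -0.65, 2.62, 5.89]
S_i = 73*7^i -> [73, 511, 3577, 25039, 175273]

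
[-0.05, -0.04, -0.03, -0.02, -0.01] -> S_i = -0.05*0.73^i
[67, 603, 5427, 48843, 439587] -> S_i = 67*9^i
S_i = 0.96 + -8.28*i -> [0.96, -7.32, -15.6, -23.88, -32.16]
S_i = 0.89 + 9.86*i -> [0.89, 10.75, 20.61, 30.47, 40.33]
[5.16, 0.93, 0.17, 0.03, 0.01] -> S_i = 5.16*0.18^i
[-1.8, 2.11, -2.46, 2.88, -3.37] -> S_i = -1.80*(-1.17)^i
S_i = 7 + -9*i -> [7, -2, -11, -20, -29]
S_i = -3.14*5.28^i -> [-3.14, -16.58, -87.54, -462.2, -2440.42]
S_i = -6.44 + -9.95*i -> [-6.44, -16.39, -26.34, -36.29, -46.24]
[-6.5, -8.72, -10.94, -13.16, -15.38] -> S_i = -6.50 + -2.22*i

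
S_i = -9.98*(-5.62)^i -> [-9.98, 56.09, -315.21, 1771.49, -9955.79]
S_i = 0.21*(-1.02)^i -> [0.21, -0.21, 0.22, -0.22, 0.23]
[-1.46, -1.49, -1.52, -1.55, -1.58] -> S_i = -1.46*1.02^i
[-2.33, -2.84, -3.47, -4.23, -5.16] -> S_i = -2.33*1.22^i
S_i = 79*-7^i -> [79, -553, 3871, -27097, 189679]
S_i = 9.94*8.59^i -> [9.94, 85.38, 733.45, 6300.37, 54120.16]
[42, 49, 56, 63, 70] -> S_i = 42 + 7*i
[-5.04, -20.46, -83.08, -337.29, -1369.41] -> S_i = -5.04*4.06^i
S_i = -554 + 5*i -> [-554, -549, -544, -539, -534]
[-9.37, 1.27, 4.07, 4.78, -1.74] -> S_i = Random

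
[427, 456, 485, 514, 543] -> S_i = 427 + 29*i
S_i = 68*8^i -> [68, 544, 4352, 34816, 278528]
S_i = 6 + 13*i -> [6, 19, 32, 45, 58]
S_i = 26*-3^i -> [26, -78, 234, -702, 2106]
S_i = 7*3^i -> [7, 21, 63, 189, 567]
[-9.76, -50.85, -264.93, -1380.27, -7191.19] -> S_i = -9.76*5.21^i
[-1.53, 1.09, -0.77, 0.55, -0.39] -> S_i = -1.53*(-0.71)^i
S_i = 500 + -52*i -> [500, 448, 396, 344, 292]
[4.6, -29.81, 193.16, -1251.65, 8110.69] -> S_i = 4.60*(-6.48)^i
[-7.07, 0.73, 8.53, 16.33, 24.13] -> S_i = -7.07 + 7.80*i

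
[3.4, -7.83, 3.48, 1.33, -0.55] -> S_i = Random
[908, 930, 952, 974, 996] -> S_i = 908 + 22*i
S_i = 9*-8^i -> [9, -72, 576, -4608, 36864]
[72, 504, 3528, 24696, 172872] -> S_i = 72*7^i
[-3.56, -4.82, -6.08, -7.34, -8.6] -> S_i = -3.56 + -1.26*i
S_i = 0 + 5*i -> [0, 5, 10, 15, 20]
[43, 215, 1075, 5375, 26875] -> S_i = 43*5^i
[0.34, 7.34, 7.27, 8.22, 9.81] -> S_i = Random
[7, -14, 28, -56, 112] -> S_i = 7*-2^i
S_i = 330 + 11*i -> [330, 341, 352, 363, 374]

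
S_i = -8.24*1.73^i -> [-8.24, -14.26, -24.66, -42.66, -73.81]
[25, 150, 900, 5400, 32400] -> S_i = 25*6^i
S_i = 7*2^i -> [7, 14, 28, 56, 112]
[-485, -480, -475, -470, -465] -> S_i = -485 + 5*i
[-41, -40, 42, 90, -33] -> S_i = Random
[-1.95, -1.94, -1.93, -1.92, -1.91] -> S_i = -1.95 + 0.01*i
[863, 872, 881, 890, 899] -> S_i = 863 + 9*i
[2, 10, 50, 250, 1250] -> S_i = 2*5^i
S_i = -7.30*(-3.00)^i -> [-7.3, 21.9, -65.7, 197.1, -591.3]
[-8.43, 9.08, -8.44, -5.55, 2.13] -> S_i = Random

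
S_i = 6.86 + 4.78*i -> [6.86, 11.64, 16.42, 21.2, 25.98]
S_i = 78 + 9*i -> [78, 87, 96, 105, 114]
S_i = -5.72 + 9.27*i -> [-5.72, 3.55, 12.82, 22.09, 31.36]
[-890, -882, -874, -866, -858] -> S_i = -890 + 8*i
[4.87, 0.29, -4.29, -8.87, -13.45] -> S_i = 4.87 + -4.58*i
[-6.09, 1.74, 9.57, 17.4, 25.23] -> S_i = -6.09 + 7.83*i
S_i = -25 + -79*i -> [-25, -104, -183, -262, -341]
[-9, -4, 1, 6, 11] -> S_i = -9 + 5*i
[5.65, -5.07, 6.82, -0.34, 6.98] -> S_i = Random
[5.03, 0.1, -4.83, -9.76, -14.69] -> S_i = 5.03 + -4.93*i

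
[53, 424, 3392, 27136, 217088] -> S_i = 53*8^i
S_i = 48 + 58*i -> [48, 106, 164, 222, 280]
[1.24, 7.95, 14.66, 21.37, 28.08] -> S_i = 1.24 + 6.71*i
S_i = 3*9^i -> [3, 27, 243, 2187, 19683]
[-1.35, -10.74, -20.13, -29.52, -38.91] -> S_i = -1.35 + -9.39*i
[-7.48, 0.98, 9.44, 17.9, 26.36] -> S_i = -7.48 + 8.46*i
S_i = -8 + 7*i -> [-8, -1, 6, 13, 20]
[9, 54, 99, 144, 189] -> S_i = 9 + 45*i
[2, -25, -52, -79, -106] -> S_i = 2 + -27*i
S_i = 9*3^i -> [9, 27, 81, 243, 729]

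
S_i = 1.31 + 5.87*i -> [1.31, 7.18, 13.05, 18.92, 24.79]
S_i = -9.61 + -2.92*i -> [-9.61, -12.53, -15.45, -18.37, -21.29]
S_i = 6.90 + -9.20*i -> [6.9, -2.3, -11.5, -20.7, -29.9]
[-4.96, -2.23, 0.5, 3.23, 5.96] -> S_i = -4.96 + 2.73*i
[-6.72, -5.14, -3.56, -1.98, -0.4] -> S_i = -6.72 + 1.58*i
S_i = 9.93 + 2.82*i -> [9.93, 12.75, 15.57, 18.39, 21.21]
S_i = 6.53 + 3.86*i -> [6.53, 10.39, 14.25, 18.11, 21.97]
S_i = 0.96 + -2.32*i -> [0.96, -1.36, -3.68, -6.0, -8.32]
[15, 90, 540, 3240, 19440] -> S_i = 15*6^i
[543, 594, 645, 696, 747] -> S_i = 543 + 51*i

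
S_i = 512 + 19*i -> [512, 531, 550, 569, 588]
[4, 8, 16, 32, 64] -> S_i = 4*2^i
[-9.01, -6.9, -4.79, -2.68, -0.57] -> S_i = -9.01 + 2.11*i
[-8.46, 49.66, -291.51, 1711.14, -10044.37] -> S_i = -8.46*(-5.87)^i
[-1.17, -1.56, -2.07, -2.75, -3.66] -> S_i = -1.17*1.33^i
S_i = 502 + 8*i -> [502, 510, 518, 526, 534]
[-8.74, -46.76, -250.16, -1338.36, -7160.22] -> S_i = -8.74*5.35^i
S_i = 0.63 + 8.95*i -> [0.63, 9.58, 18.53, 27.48, 36.43]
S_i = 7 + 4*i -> [7, 11, 15, 19, 23]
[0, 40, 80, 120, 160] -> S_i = 0 + 40*i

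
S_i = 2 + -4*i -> [2, -2, -6, -10, -14]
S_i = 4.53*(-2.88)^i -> [4.53, -13.05, 37.57, -108.21, 311.65]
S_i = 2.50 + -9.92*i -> [2.5, -7.42, -17.34, -27.26, -37.18]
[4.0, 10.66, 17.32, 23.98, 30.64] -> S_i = 4.00 + 6.66*i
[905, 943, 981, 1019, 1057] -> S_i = 905 + 38*i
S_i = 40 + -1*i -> [40, 39, 38, 37, 36]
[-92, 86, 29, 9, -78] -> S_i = Random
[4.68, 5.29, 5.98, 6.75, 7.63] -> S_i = 4.68*1.13^i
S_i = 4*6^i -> [4, 24, 144, 864, 5184]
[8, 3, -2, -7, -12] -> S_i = 8 + -5*i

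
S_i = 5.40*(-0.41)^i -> [5.4, -2.21, 0.91, -0.37, 0.15]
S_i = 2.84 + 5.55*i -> [2.84, 8.39, 13.94, 19.49, 25.04]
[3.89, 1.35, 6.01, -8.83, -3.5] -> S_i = Random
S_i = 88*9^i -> [88, 792, 7128, 64152, 577368]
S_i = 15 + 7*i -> [15, 22, 29, 36, 43]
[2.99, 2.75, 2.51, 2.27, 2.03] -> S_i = 2.99 + -0.24*i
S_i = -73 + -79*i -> [-73, -152, -231, -310, -389]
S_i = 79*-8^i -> [79, -632, 5056, -40448, 323584]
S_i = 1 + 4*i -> [1, 5, 9, 13, 17]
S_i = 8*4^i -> [8, 32, 128, 512, 2048]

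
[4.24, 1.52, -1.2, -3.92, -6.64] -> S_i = 4.24 + -2.72*i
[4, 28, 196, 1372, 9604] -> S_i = 4*7^i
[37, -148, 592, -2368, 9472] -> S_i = 37*-4^i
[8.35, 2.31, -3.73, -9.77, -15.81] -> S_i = 8.35 + -6.04*i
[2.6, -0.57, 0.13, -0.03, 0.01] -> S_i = 2.60*(-0.22)^i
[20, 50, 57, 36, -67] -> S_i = Random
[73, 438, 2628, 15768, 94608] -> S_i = 73*6^i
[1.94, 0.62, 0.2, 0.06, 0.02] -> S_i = 1.94*0.32^i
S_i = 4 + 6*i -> [4, 10, 16, 22, 28]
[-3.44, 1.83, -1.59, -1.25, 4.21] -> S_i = Random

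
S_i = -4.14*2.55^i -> [-4.14, -10.56, -26.92, -68.65, -175.05]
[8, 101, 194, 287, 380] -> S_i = 8 + 93*i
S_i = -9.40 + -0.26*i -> [-9.4, -9.66, -9.92, -10.18, -10.44]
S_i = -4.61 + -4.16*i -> [-4.61, -8.77, -12.93, -17.09, -21.25]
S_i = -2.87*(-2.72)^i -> [-2.87, 7.81, -21.23, 57.75, -157.09]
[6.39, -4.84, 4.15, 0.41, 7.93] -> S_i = Random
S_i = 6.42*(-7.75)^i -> [6.42, -49.76, 385.6, -2988.41, 23160.18]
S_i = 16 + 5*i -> [16, 21, 26, 31, 36]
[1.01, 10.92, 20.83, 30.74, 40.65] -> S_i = 1.01 + 9.91*i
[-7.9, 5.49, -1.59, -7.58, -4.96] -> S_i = Random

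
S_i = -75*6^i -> [-75, -450, -2700, -16200, -97200]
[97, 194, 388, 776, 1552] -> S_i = 97*2^i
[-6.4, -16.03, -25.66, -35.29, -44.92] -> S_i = -6.40 + -9.63*i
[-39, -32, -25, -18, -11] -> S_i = -39 + 7*i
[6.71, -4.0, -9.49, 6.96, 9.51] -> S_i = Random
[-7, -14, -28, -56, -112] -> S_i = -7*2^i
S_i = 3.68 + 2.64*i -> [3.68, 6.32, 8.96, 11.6, 14.24]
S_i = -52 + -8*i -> [-52, -60, -68, -76, -84]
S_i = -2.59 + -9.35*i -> [-2.59, -11.94, -21.29, -30.64, -39.99]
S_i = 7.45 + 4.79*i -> [7.45, 12.24, 17.03, 21.82, 26.61]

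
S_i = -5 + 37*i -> [-5, 32, 69, 106, 143]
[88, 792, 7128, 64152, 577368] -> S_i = 88*9^i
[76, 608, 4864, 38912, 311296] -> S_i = 76*8^i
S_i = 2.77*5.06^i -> [2.77, 14.02, 70.92, 358.87, 1815.86]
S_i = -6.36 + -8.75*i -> [-6.36, -15.11, -23.86, -32.61, -41.36]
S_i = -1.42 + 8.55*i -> [-1.42, 7.13, 15.68, 24.23, 32.78]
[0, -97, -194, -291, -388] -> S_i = 0 + -97*i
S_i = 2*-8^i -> [2, -16, 128, -1024, 8192]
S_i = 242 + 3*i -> [242, 245, 248, 251, 254]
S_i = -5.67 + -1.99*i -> [-5.67, -7.66, -9.65, -11.64, -13.63]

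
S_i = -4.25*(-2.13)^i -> [-4.25, 9.05, -19.28, 41.07, -87.48]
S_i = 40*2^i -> [40, 80, 160, 320, 640]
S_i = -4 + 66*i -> [-4, 62, 128, 194, 260]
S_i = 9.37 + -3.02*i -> [9.37, 6.35, 3.33, 0.31, -2.71]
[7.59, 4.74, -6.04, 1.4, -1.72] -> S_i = Random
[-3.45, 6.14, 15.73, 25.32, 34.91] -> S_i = -3.45 + 9.59*i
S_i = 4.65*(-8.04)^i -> [4.65, -37.39, 300.58, -2416.69, 19430.19]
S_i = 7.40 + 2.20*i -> [7.4, 9.6, 11.8, 14.0, 16.2]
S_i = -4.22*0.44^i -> [-4.22, -1.86, -0.82, -0.36, -0.16]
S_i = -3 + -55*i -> [-3, -58, -113, -168, -223]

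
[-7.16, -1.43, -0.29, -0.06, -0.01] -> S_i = -7.16*0.20^i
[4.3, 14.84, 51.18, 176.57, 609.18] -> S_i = 4.30*3.45^i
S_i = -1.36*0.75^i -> [-1.36, -1.02, -0.76, -0.57, -0.43]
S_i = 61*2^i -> [61, 122, 244, 488, 976]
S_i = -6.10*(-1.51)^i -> [-6.1, 9.21, -13.91, 21.0, -31.71]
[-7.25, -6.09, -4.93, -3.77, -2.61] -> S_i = -7.25 + 1.16*i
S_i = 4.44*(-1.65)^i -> [4.44, -7.33, 12.09, -19.95, 32.91]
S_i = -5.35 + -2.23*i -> [-5.35, -7.58, -9.81, -12.04, -14.27]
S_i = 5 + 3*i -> [5, 8, 11, 14, 17]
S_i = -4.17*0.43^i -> [-4.17, -1.79, -0.77, -0.33, -0.14]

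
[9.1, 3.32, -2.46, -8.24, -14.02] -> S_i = 9.10 + -5.78*i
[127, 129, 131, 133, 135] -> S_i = 127 + 2*i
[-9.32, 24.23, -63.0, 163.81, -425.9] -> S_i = -9.32*(-2.60)^i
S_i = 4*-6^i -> [4, -24, 144, -864, 5184]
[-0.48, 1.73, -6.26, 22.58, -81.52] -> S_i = -0.48*(-3.61)^i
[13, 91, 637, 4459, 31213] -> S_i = 13*7^i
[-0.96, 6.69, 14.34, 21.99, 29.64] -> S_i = -0.96 + 7.65*i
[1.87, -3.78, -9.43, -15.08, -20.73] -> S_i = 1.87 + -5.65*i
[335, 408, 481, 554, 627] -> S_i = 335 + 73*i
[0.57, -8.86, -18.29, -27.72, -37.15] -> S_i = 0.57 + -9.43*i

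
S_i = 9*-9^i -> [9, -81, 729, -6561, 59049]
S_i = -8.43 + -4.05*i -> [-8.43, -12.48, -16.53, -20.58, -24.63]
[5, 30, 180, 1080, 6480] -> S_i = 5*6^i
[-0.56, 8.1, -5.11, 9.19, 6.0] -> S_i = Random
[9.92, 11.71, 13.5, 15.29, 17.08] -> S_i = 9.92 + 1.79*i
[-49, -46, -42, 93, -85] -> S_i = Random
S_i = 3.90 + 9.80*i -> [3.9, 13.7, 23.5, 33.3, 43.1]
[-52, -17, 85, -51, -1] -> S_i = Random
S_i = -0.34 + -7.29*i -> [-0.34, -7.63, -14.92, -22.21, -29.5]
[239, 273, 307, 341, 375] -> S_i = 239 + 34*i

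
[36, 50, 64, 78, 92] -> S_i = 36 + 14*i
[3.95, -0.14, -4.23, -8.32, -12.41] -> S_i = 3.95 + -4.09*i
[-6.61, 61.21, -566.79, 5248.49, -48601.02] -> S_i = -6.61*(-9.26)^i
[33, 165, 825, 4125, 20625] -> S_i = 33*5^i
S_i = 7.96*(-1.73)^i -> [7.96, -13.77, 23.82, -41.21, 71.3]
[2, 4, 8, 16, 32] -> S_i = 2*2^i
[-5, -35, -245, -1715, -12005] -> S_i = -5*7^i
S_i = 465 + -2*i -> [465, 463, 461, 459, 457]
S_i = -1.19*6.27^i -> [-1.19, -7.46, -46.78, -293.33, -1839.15]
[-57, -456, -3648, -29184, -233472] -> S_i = -57*8^i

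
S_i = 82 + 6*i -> [82, 88, 94, 100, 106]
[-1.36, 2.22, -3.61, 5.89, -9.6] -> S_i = -1.36*(-1.63)^i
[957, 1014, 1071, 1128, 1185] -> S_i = 957 + 57*i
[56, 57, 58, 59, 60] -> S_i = 56 + 1*i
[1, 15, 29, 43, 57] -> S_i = 1 + 14*i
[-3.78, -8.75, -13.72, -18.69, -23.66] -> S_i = -3.78 + -4.97*i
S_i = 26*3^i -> [26, 78, 234, 702, 2106]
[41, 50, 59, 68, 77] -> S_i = 41 + 9*i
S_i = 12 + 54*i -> [12, 66, 120, 174, 228]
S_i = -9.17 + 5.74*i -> [-9.17, -3.43, 2.31, 8.05, 13.79]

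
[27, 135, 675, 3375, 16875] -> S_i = 27*5^i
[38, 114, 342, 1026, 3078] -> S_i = 38*3^i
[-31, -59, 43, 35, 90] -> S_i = Random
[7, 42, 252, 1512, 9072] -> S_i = 7*6^i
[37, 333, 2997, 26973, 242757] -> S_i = 37*9^i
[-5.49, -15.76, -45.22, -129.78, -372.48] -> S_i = -5.49*2.87^i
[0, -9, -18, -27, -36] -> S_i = 0 + -9*i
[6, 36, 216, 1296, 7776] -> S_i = 6*6^i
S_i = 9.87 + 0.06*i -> [9.87, 9.93, 9.99, 10.05, 10.11]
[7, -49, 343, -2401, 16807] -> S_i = 7*-7^i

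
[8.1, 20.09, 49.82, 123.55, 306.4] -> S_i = 8.10*2.48^i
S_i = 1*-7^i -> [1, -7, 49, -343, 2401]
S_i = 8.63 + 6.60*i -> [8.63, 15.23, 21.83, 28.43, 35.03]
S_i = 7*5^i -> [7, 35, 175, 875, 4375]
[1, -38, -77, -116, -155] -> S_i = 1 + -39*i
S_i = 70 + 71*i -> [70, 141, 212, 283, 354]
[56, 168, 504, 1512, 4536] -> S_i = 56*3^i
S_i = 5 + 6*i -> [5, 11, 17, 23, 29]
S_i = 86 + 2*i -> [86, 88, 90, 92, 94]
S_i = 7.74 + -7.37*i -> [7.74, 0.37, -7.0, -14.37, -21.74]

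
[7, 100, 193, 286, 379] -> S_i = 7 + 93*i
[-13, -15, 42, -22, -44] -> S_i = Random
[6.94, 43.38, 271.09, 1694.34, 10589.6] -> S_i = 6.94*6.25^i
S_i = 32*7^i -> [32, 224, 1568, 10976, 76832]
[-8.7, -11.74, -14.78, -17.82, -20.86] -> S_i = -8.70 + -3.04*i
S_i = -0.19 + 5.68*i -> [-0.19, 5.49, 11.17, 16.85, 22.53]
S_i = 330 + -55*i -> [330, 275, 220, 165, 110]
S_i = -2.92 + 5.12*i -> [-2.92, 2.2, 7.32, 12.44, 17.56]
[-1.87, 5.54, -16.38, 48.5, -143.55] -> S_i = -1.87*(-2.96)^i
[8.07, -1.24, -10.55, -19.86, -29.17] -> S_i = 8.07 + -9.31*i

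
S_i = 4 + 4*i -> [4, 8, 12, 16, 20]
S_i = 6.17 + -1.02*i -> [6.17, 5.15, 4.13, 3.11, 2.09]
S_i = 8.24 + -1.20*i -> [8.24, 7.04, 5.84, 4.64, 3.44]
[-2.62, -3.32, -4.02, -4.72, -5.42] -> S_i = -2.62 + -0.70*i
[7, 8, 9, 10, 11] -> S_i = 7 + 1*i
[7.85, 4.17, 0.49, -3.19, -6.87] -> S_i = 7.85 + -3.68*i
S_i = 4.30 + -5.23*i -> [4.3, -0.93, -6.16, -11.39, -16.62]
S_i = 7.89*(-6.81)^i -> [7.89, -53.73, 365.91, -2491.83, 16969.36]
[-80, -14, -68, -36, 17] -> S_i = Random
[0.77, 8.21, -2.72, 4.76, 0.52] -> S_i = Random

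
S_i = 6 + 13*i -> [6, 19, 32, 45, 58]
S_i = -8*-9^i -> [-8, 72, -648, 5832, -52488]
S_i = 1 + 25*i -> [1, 26, 51, 76, 101]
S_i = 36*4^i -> [36, 144, 576, 2304, 9216]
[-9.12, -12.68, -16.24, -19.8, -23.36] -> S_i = -9.12 + -3.56*i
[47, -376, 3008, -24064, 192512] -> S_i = 47*-8^i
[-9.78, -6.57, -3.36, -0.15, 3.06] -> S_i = -9.78 + 3.21*i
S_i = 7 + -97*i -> [7, -90, -187, -284, -381]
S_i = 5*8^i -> [5, 40, 320, 2560, 20480]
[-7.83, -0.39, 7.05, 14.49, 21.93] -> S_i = -7.83 + 7.44*i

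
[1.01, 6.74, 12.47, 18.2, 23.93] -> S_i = 1.01 + 5.73*i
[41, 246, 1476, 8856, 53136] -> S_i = 41*6^i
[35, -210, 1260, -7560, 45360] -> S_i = 35*-6^i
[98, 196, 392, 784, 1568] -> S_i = 98*2^i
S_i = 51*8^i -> [51, 408, 3264, 26112, 208896]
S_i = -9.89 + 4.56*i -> [-9.89, -5.33, -0.77, 3.79, 8.35]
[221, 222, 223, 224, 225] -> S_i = 221 + 1*i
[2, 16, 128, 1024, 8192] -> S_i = 2*8^i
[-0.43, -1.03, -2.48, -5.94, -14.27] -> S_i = -0.43*2.40^i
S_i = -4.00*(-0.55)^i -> [-4.0, 2.2, -1.21, 0.67, -0.37]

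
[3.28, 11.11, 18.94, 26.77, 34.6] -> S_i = 3.28 + 7.83*i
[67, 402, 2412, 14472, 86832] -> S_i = 67*6^i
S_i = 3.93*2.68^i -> [3.93, 10.53, 28.23, 75.65, 202.74]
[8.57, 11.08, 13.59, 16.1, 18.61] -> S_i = 8.57 + 2.51*i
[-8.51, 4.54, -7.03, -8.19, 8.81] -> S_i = Random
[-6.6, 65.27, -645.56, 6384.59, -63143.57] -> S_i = -6.60*(-9.89)^i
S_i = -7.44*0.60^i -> [-7.44, -4.46, -2.68, -1.61, -0.96]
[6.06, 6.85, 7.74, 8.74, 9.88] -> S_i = 6.06*1.13^i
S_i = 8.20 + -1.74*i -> [8.2, 6.46, 4.72, 2.98, 1.24]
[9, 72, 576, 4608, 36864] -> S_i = 9*8^i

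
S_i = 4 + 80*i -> [4, 84, 164, 244, 324]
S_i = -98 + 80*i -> [-98, -18, 62, 142, 222]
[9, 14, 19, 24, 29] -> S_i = 9 + 5*i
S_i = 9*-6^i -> [9, -54, 324, -1944, 11664]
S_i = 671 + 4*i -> [671, 675, 679, 683, 687]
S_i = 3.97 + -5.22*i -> [3.97, -1.25, -6.47, -11.69, -16.91]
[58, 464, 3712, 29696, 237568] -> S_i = 58*8^i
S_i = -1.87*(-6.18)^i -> [-1.87, 11.56, -71.42, 441.37, -2727.69]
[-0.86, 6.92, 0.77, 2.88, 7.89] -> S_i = Random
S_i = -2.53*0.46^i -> [-2.53, -1.16, -0.54, -0.25, -0.11]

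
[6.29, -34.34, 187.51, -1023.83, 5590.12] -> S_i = 6.29*(-5.46)^i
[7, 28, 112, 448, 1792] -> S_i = 7*4^i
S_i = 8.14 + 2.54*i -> [8.14, 10.68, 13.22, 15.76, 18.3]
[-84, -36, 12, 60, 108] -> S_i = -84 + 48*i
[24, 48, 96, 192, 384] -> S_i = 24*2^i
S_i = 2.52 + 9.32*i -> [2.52, 11.84, 21.16, 30.48, 39.8]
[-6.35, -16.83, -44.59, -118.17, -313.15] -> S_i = -6.35*2.65^i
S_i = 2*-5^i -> [2, -10, 50, -250, 1250]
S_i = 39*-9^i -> [39, -351, 3159, -28431, 255879]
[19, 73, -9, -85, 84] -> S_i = Random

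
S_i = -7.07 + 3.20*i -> [-7.07, -3.87, -0.67, 2.53, 5.73]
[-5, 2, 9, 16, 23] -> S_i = -5 + 7*i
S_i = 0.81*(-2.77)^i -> [0.81, -2.24, 6.22, -17.22, 47.69]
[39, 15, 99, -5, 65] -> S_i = Random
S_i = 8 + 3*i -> [8, 11, 14, 17, 20]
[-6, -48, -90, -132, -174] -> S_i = -6 + -42*i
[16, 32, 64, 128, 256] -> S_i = 16*2^i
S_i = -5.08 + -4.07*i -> [-5.08, -9.15, -13.22, -17.29, -21.36]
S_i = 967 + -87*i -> [967, 880, 793, 706, 619]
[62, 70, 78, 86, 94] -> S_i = 62 + 8*i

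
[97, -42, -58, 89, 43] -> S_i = Random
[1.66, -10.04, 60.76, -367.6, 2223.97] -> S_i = 1.66*(-6.05)^i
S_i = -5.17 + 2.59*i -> [-5.17, -2.58, 0.01, 2.6, 5.19]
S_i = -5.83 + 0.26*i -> [-5.83, -5.57, -5.31, -5.05, -4.79]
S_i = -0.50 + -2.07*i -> [-0.5, -2.57, -4.64, -6.71, -8.78]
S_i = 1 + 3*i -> [1, 4, 7, 10, 13]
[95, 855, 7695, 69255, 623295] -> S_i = 95*9^i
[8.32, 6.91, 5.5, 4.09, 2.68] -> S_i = 8.32 + -1.41*i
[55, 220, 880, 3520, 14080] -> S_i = 55*4^i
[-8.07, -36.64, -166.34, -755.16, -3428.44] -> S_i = -8.07*4.54^i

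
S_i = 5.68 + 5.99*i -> [5.68, 11.67, 17.66, 23.65, 29.64]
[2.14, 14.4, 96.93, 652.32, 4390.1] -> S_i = 2.14*6.73^i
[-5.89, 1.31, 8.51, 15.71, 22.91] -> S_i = -5.89 + 7.20*i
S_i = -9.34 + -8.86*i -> [-9.34, -18.2, -27.06, -35.92, -44.78]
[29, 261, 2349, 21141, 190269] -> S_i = 29*9^i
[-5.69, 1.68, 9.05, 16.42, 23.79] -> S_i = -5.69 + 7.37*i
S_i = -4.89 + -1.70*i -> [-4.89, -6.59, -8.29, -9.99, -11.69]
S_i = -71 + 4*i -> [-71, -67, -63, -59, -55]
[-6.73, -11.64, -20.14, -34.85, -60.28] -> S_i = -6.73*1.73^i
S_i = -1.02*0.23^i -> [-1.02, -0.23, -0.05, -0.01, -0.0]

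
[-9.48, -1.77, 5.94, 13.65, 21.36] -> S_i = -9.48 + 7.71*i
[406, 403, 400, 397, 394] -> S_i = 406 + -3*i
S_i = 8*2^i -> [8, 16, 32, 64, 128]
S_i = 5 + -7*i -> [5, -2, -9, -16, -23]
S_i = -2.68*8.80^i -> [-2.68, -23.58, -207.54, -1826.34, -16071.84]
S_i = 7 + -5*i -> [7, 2, -3, -8, -13]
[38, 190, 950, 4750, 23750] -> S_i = 38*5^i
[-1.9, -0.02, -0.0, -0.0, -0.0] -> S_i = -1.90*0.01^i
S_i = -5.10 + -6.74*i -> [-5.1, -11.84, -18.58, -25.32, -32.06]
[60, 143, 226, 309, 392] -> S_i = 60 + 83*i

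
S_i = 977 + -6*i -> [977, 971, 965, 959, 953]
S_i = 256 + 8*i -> [256, 264, 272, 280, 288]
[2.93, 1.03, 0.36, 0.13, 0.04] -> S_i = 2.93*0.35^i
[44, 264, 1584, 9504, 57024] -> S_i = 44*6^i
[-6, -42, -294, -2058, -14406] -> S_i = -6*7^i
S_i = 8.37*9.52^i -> [8.37, 79.68, 758.58, 7221.65, 68750.09]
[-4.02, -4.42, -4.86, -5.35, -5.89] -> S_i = -4.02*1.10^i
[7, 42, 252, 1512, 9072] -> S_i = 7*6^i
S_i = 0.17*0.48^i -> [0.17, 0.08, 0.04, 0.02, 0.01]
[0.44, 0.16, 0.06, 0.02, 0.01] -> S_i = 0.44*0.36^i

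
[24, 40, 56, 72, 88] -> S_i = 24 + 16*i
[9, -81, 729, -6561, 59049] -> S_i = 9*-9^i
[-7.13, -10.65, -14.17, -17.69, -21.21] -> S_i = -7.13 + -3.52*i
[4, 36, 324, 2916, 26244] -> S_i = 4*9^i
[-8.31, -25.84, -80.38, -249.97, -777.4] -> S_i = -8.31*3.11^i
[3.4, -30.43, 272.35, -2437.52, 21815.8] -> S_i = 3.40*(-8.95)^i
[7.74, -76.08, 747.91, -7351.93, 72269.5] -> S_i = 7.74*(-9.83)^i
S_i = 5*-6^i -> [5, -30, 180, -1080, 6480]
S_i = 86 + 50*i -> [86, 136, 186, 236, 286]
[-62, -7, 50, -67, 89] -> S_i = Random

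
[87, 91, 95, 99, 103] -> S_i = 87 + 4*i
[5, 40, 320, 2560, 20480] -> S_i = 5*8^i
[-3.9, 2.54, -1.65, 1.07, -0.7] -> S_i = -3.90*(-0.65)^i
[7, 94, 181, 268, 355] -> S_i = 7 + 87*i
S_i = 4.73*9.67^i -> [4.73, 45.74, 442.3, 4277.01, 41358.72]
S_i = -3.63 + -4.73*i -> [-3.63, -8.36, -13.09, -17.82, -22.55]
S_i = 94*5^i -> [94, 470, 2350, 11750, 58750]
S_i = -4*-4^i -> [-4, 16, -64, 256, -1024]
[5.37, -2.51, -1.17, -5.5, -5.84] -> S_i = Random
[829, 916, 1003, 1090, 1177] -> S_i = 829 + 87*i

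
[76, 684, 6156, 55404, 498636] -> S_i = 76*9^i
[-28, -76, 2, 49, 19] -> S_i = Random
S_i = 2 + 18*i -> [2, 20, 38, 56, 74]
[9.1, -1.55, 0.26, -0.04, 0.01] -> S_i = 9.10*(-0.17)^i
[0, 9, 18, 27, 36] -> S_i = 0 + 9*i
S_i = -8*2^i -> [-8, -16, -32, -64, -128]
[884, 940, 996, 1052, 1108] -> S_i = 884 + 56*i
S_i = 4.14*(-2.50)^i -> [4.14, -10.35, 25.87, -64.69, 161.72]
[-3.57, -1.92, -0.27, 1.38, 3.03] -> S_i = -3.57 + 1.65*i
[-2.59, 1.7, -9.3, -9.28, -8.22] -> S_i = Random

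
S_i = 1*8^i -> [1, 8, 64, 512, 4096]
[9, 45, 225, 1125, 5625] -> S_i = 9*5^i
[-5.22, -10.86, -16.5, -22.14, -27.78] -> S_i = -5.22 + -5.64*i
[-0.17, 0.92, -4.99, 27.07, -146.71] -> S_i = -0.17*(-5.42)^i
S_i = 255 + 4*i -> [255, 259, 263, 267, 271]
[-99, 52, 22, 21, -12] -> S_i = Random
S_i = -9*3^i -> [-9, -27, -81, -243, -729]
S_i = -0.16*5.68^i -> [-0.16, -0.91, -5.16, -29.32, -166.54]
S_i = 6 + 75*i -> [6, 81, 156, 231, 306]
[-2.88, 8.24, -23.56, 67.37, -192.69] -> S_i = -2.88*(-2.86)^i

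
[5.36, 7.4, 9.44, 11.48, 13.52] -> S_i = 5.36 + 2.04*i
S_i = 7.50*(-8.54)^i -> [7.5, -64.05, 546.99, -4671.27, 39892.64]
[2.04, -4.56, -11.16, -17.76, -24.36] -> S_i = 2.04 + -6.60*i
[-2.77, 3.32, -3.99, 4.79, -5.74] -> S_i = -2.77*(-1.20)^i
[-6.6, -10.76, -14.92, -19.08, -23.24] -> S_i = -6.60 + -4.16*i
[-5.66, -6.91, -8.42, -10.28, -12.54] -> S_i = -5.66*1.22^i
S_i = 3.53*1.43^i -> [3.53, 5.05, 7.22, 10.32, 14.76]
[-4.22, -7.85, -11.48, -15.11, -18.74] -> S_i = -4.22 + -3.63*i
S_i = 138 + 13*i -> [138, 151, 164, 177, 190]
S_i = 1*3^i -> [1, 3, 9, 27, 81]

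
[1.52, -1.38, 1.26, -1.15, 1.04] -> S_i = 1.52*(-0.91)^i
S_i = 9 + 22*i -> [9, 31, 53, 75, 97]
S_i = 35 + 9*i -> [35, 44, 53, 62, 71]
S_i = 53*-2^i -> [53, -106, 212, -424, 848]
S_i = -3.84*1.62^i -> [-3.84, -6.22, -10.08, -16.33, -26.45]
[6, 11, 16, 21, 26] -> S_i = 6 + 5*i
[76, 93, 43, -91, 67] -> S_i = Random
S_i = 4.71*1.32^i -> [4.71, 6.22, 8.21, 10.83, 14.3]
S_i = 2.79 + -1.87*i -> [2.79, 0.92, -0.95, -2.82, -4.69]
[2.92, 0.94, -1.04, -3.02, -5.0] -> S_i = 2.92 + -1.98*i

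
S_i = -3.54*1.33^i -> [-3.54, -4.71, -6.26, -8.33, -11.08]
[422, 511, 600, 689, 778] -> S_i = 422 + 89*i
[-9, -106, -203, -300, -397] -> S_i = -9 + -97*i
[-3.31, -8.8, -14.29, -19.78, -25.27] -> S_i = -3.31 + -5.49*i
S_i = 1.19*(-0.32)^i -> [1.19, -0.38, 0.12, -0.04, 0.01]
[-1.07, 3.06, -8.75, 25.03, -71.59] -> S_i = -1.07*(-2.86)^i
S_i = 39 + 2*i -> [39, 41, 43, 45, 47]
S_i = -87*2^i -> [-87, -174, -348, -696, -1392]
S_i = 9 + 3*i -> [9, 12, 15, 18, 21]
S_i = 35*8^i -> [35, 280, 2240, 17920, 143360]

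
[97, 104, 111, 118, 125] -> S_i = 97 + 7*i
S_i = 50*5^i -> [50, 250, 1250, 6250, 31250]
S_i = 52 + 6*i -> [52, 58, 64, 70, 76]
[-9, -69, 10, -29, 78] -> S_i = Random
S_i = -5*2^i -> [-5, -10, -20, -40, -80]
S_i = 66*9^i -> [66, 594, 5346, 48114, 433026]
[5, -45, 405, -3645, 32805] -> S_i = 5*-9^i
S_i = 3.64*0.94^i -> [3.64, 3.42, 3.22, 3.02, 2.84]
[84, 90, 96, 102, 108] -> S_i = 84 + 6*i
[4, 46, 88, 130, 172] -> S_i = 4 + 42*i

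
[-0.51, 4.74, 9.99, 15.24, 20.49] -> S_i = -0.51 + 5.25*i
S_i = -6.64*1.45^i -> [-6.64, -9.63, -13.96, -20.24, -29.35]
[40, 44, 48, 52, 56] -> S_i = 40 + 4*i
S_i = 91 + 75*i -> [91, 166, 241, 316, 391]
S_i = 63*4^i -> [63, 252, 1008, 4032, 16128]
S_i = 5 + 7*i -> [5, 12, 19, 26, 33]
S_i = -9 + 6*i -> [-9, -3, 3, 9, 15]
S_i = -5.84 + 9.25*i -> [-5.84, 3.41, 12.66, 21.91, 31.16]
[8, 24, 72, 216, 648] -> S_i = 8*3^i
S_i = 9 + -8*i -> [9, 1, -7, -15, -23]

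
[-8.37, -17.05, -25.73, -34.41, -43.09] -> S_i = -8.37 + -8.68*i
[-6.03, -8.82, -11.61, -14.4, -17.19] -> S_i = -6.03 + -2.79*i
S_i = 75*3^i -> [75, 225, 675, 2025, 6075]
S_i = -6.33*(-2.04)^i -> [-6.33, 12.91, -26.34, 53.74, -109.63]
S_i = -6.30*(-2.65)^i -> [-6.3, 16.7, -44.24, 117.24, -310.69]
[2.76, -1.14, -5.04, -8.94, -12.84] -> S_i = 2.76 + -3.90*i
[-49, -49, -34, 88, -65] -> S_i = Random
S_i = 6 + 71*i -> [6, 77, 148, 219, 290]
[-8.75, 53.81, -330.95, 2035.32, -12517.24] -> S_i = -8.75*(-6.15)^i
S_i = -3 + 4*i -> [-3, 1, 5, 9, 13]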